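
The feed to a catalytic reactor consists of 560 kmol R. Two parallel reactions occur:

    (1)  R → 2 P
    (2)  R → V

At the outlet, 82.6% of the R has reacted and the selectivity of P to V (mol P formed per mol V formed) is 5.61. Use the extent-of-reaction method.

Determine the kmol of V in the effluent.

Conversion of R: R consumed = 0.826 × 560 = 462.6 kmol = 1ξ₁ + 1ξ₂.
Selectivity: 2ξ₁ / (1ξ₂) = 5.61 → ξ₁ = 2.805 ξ₂.
Substitute: (1·2.805 + 1) ξ₂ = 462.6 → ξ₂ = 121.6 kmol, ξ₁ = 341 kmol.
Outlet amounts (n = n₀ + Σ ν·ξ):
  R: 560 − 1(341) − 1(121.6) = 97.44
  P: 0 + 2(341) = 682
  V: 0 + 1(121.6) = 121.6

122 kmol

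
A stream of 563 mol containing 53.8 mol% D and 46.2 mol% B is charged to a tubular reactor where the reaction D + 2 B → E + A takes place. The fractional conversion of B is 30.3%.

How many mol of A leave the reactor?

39.4 mol

B reacted = 0.303 × 260.1 = 78.81 mol; ν_B = −2, so ξ = 78.81/2 = 39.41 mol.
Outlet amounts (n = n₀ + ν ξ):
  D: 302.9 − 1(39.41) = 263.5
  B: 260.1 − 2(39.41) = 181.3
  E: 0 + 1(39.41) = 39.41
  A: 0 + 1(39.41) = 39.41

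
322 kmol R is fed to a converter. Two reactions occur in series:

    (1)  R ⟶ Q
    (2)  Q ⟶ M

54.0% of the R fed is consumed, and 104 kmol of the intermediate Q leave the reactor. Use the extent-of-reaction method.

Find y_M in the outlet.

0.217

Conversion of R: R consumed = 1ξ₁ = 0.54 × 322 → ξ₁ = 173.9 kmol.
Q balance: n_Q = 0 + 1ξ₁ − 1ξ₂ = 104 → ξ₂ = (1·173.9 − 104)/1 = 69.88 kmol.
Outlet amounts (n = n₀ + Σ ν·ξ):
  R: 322 − 1(173.9) = 148.1
  Q: 0 + 1(173.9) − 1(69.88) = 104
  M: 0 + 1(69.88) = 69.88
Total out = 322 kmol; y_M = 69.88 / 322 = 0.217.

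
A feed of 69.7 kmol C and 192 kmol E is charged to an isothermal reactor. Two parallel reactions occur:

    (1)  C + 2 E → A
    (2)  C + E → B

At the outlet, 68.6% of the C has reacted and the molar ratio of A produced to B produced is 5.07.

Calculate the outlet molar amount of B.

7.88 kmol

Conversion of C: C consumed = 0.686 × 69.7 = 47.81 kmol = 1ξ₁ + 1ξ₂.
Selectivity: 1ξ₁ / (1ξ₂) = 5.07 → ξ₁ = 5.07 ξ₂.
Substitute: (1·5.07 + 1) ξ₂ = 47.81 → ξ₂ = 7.877 kmol, ξ₁ = 39.94 kmol.
Outlet amounts (n = n₀ + Σ ν·ξ):
  C: 69.7 − 1(39.94) − 1(7.877) = 21.89
  E: 192 − 2(39.94) − 1(7.877) = 104.2
  A: 0 + 1(39.94) = 39.94
  B: 0 + 1(7.877) = 7.877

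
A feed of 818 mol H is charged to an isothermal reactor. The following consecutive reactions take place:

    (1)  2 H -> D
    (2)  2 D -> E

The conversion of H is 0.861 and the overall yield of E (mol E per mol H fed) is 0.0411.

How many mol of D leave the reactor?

285 mol

Conversion of H: H consumed = 2ξ₁ = 0.861 × 818 → ξ₁ = 352.1 mol.
Yield of E: 1ξ₂ / 818 = 0.0411 → ξ₂ = 33.62 mol.
Outlet amounts (n = n₀ + Σ ν·ξ):
  H: 818 − 2(352.1) = 113.7
  D: 0 + 1(352.1) − 2(33.62) = 284.9
  E: 0 + 1(33.62) = 33.62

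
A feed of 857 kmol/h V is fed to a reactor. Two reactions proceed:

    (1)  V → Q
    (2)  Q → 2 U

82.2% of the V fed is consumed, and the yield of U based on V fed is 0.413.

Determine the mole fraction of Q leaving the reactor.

Conversion of V: V consumed = 1ξ₁ = 0.822 × 857 → ξ₁ = 704.5 kmol/h.
Yield of U: 2ξ₂ / 857 = 0.413 → ξ₂ = 177 kmol/h.
Outlet amounts (n = n₀ + Σ ν·ξ):
  V: 857 − 1(704.5) = 152.5
  Q: 0 + 1(704.5) − 1(177) = 527.5
  U: 0 + 2(177) = 353.9
Total out = 1034 kmol/h; y_Q = 527.5 / 1034 = 0.5102.

0.51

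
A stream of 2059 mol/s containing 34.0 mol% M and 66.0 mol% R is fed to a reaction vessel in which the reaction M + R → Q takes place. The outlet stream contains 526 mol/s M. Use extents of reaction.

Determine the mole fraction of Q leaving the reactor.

For M: n = n₀ − 1ξ → 526 = 700.1 − 1ξ, giving ξ = 174.1 mol/s.
Outlet amounts (n = n₀ + ν ξ):
  M: 700.1 − 1(174.1) = 526
  R: 1359 − 1(174.1) = 1185
  Q: 0 + 1(174.1) = 174.1
Total out = 1885 mol/s; y_Q = 174.1 / 1885 = 0.09234.

0.0923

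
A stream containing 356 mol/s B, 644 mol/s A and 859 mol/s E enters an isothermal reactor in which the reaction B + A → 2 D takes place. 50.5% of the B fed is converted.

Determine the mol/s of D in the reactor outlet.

360 mol/s

B reacted = 0.505 × 356 = 179.8 mol/s; ν_B = −1, so ξ = 179.8/1 = 179.8 mol/s.
Outlet amounts (n = n₀ + ν ξ):
  B: 356 − 1(179.8) = 176.2
  A: 644 − 1(179.8) = 464.2
  D: 0 + 2(179.8) = 359.6
  E: 859 (inert)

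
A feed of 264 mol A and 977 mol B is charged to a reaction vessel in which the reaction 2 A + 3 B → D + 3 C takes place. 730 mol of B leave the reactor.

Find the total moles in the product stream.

For B: n = n₀ − 3ξ → 730 = 977 − 3ξ, giving ξ = 82.33 mol.
Outlet amounts (n = n₀ + ν ξ):
  A: 264 − 2(82.33) = 99.33
  B: 977 − 3(82.33) = 730
  D: 0 + 1(82.33) = 82.33
  C: 0 + 3(82.33) = 247
Total out = 99.33 + 730 + 82.33 + 247 = 1159 mol.

1160 mol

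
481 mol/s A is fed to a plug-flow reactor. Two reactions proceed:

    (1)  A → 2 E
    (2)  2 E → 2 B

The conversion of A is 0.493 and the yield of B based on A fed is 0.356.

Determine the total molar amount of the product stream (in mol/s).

718 mol/s

Conversion of A: A consumed = 1ξ₁ = 0.493 × 481 → ξ₁ = 237.1 mol/s.
Yield of B: 2ξ₂ / 481 = 0.356 → ξ₂ = 85.62 mol/s.
Outlet amounts (n = n₀ + Σ ν·ξ):
  A: 481 − 1(237.1) = 243.9
  E: 0 + 2(237.1) − 2(85.62) = 303
  B: 0 + 2(85.62) = 171.2
Total out = 243.9 + 303 + 171.2 = 718.1 mol/s.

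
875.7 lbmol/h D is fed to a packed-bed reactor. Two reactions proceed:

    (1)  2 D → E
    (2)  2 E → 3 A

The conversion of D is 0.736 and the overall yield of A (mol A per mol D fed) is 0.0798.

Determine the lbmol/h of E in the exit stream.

Conversion of D: D consumed = 2ξ₁ = 0.736 × 875.7 → ξ₁ = 322.3 lbmol/h.
Yield of A: 3ξ₂ / 875.7 = 0.0798 → ξ₂ = 23.29 lbmol/h.
Outlet amounts (n = n₀ + Σ ν·ξ):
  D: 875.7 − 2(322.3) = 231.2
  E: 0 + 1(322.3) − 2(23.29) = 275.7
  A: 0 + 3(23.29) = 69.88

276 lbmol/h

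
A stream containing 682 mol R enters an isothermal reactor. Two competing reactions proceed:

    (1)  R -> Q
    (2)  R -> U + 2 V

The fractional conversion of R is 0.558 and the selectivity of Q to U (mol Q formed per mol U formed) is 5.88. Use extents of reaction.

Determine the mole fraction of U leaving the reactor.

0.0698

Conversion of R: R consumed = 0.558 × 682 = 380.6 mol = 1ξ₁ + 1ξ₂.
Selectivity: 1ξ₁ / (1ξ₂) = 5.88 → ξ₁ = 5.88 ξ₂.
Substitute: (1·5.88 + 1) ξ₂ = 380.6 → ξ₂ = 55.31 mol, ξ₁ = 325.2 mol.
Outlet amounts (n = n₀ + Σ ν·ξ):
  R: 682 − 1(325.2) − 1(55.31) = 301.4
  Q: 0 + 1(325.2) = 325.2
  U: 0 + 1(55.31) = 55.31
  V: 0 + 2(55.31) = 110.6
Total out = 792.6 mol; y_U = 55.31 / 792.6 = 0.06978.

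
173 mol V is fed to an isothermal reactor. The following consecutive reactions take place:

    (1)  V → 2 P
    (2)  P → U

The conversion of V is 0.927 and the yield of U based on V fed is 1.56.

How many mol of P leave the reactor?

50.9 mol

Conversion of V: V consumed = 1ξ₁ = 0.927 × 173 → ξ₁ = 160.4 mol.
Yield of U: 1ξ₂ / 173 = 1.56 → ξ₂ = 269.9 mol.
Outlet amounts (n = n₀ + Σ ν·ξ):
  V: 173 − 1(160.4) = 12.63
  P: 0 + 2(160.4) − 1(269.9) = 50.86
  U: 0 + 1(269.9) = 269.9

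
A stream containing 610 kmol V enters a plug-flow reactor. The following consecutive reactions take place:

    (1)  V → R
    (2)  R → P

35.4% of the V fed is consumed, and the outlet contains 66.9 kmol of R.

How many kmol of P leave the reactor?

Conversion of V: V consumed = 1ξ₁ = 0.354 × 610 → ξ₁ = 215.9 kmol.
R balance: n_R = 0 + 1ξ₁ − 1ξ₂ = 66.9 → ξ₂ = (1·215.9 − 66.9)/1 = 149 kmol.
Outlet amounts (n = n₀ + Σ ν·ξ):
  V: 610 − 1(215.9) = 394.1
  R: 0 + 1(215.9) − 1(149) = 66.9
  P: 0 + 1(149) = 149

149 kmol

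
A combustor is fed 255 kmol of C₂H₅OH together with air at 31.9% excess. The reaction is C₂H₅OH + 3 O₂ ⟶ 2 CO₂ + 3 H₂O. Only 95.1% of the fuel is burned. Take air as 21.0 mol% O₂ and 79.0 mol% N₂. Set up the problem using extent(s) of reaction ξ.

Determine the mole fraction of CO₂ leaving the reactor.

Stoichiometric O₂ = 3 × 255 = 765 kmol; O₂ fed = 765 × 1.319 = 1009 kmol.
N₂ fed = 1009 × 79/21 = 3796 kmol.
Fuel reacted = 0.951 × 255 → ξ = 242.5 kmol.
Outlet (n = n₀ + ν ξ):
  C₂H₅OH: 255 − 1(242.5) = 12.5
  O₂: 1009 − 3(242.5) = 281.5
  N₂: 3796 (inert)
  CO₂: 0 + 2(242.5) = 485
  H₂O: 0 + 3(242.5) = 727.5
Total out = 5302 kmol; y_CO₂ = 485 / 5302 = 0.09147.

0.0915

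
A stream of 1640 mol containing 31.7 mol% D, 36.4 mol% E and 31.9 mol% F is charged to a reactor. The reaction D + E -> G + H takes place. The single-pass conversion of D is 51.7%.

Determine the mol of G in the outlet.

D reacted = 0.517 × 519.9 = 268.8 mol; ν_D = −1, so ξ = 268.8/1 = 268.8 mol.
Outlet amounts (n = n₀ + ν ξ):
  D: 519.9 − 1(268.8) = 251.1
  E: 597 − 1(268.8) = 328.2
  G: 0 + 1(268.8) = 268.8
  H: 0 + 1(268.8) = 268.8
  F: 523.2 (inert)

269 mol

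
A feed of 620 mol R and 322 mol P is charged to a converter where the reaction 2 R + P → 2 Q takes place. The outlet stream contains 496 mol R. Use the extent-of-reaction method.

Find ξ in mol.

ξ = 62 mol

For R: n = n₀ − 2ξ → 496 = 620 − 2ξ, giving ξ = 62 mol.
Outlet amounts (n = n₀ + ν ξ):
  R: 620 − 2(62) = 496
  P: 322 − 1(62) = 260
  Q: 0 + 2(62) = 124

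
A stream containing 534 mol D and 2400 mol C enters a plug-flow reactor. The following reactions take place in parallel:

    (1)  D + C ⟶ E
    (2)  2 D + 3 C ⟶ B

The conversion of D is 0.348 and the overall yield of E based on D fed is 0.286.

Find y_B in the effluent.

0.0061

Yield of E: 1ξ₁ / 534 = 0.286 → ξ₁ = 152.7 mol.
Conversion of D: 1ξ₁ + 2ξ₂ = 0.348 × 534 = 185.8 → ξ₂ = 16.55 mol.
Outlet amounts (n = n₀ + Σ ν·ξ):
  D: 534 − 1(152.7) − 2(16.55) = 348.2
  C: 2400 − 1(152.7) − 3(16.55) = 2198
  E: 0 + 1(152.7) = 152.7
  B: 0 + 1(16.55) = 16.55
Total out = 2715 mol; y_B = 16.55 / 2715 = 0.006097.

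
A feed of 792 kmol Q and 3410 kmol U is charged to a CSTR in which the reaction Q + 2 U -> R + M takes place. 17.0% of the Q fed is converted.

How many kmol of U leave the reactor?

3140 kmol

Q reacted = 0.17 × 792 = 134.6 kmol; ν_Q = −1, so ξ = 134.6/1 = 134.6 kmol.
Outlet amounts (n = n₀ + ν ξ):
  Q: 792 − 1(134.6) = 657.4
  U: 3410 − 2(134.6) = 3141
  R: 0 + 1(134.6) = 134.6
  M: 0 + 1(134.6) = 134.6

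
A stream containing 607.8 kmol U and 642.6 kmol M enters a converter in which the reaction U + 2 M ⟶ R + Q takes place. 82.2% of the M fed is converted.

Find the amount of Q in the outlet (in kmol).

M reacted = 0.822 × 642.6 = 528.2 kmol; ν_M = −2, so ξ = 528.2/2 = 264.1 kmol.
Outlet amounts (n = n₀ + ν ξ):
  U: 607.8 − 1(264.1) = 343.7
  M: 642.6 − 2(264.1) = 114.4
  R: 0 + 1(264.1) = 264.1
  Q: 0 + 1(264.1) = 264.1

264 kmol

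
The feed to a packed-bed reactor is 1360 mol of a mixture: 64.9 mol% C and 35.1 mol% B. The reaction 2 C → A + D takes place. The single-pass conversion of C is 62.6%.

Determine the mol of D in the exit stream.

276 mol

C reacted = 0.626 × 882.6 = 552.5 mol; ν_C = −2, so ξ = 552.5/2 = 276.3 mol.
Outlet amounts (n = n₀ + ν ξ):
  C: 882.6 − 2(276.3) = 330.1
  A: 0 + 1(276.3) = 276.3
  D: 0 + 1(276.3) = 276.3
  B: 477.4 (inert)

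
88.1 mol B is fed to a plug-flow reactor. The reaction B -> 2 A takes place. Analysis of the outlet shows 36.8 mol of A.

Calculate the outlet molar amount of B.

69.7 mol

For A: n = n₀ + 2ξ → 36.8 = 0 + 2ξ, giving ξ = 18.4 mol.
Outlet amounts (n = n₀ + ν ξ):
  B: 88.1 − 1(18.4) = 69.7
  A: 0 + 2(18.4) = 36.8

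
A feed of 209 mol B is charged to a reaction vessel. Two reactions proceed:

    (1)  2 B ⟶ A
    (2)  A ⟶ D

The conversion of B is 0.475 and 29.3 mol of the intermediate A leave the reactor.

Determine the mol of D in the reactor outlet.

20.3 mol

Conversion of B: B consumed = 2ξ₁ = 0.475 × 209 → ξ₁ = 49.64 mol.
A balance: n_A = 0 + 1ξ₁ − 1ξ₂ = 29.3 → ξ₂ = (1·49.64 − 29.3)/1 = 20.34 mol.
Outlet amounts (n = n₀ + Σ ν·ξ):
  B: 209 − 2(49.64) = 109.7
  A: 0 + 1(49.64) − 1(20.34) = 29.3
  D: 0 + 1(20.34) = 20.34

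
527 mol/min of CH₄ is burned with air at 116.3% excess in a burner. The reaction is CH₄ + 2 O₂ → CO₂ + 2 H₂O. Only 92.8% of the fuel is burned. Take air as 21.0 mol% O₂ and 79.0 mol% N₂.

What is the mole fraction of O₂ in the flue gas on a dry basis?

0.125

Stoichiometric O₂ = 2 × 527 = 1054 mol/min; O₂ fed = 1054 × 2.163 = 2280 mol/min.
N₂ fed = 2280 × 79/21 = 8576 mol/min.
Fuel reacted = 0.928 × 527 → ξ = 489.1 mol/min.
Outlet (n = n₀ + ν ξ):
  CH₄: 527 − 1(489.1) = 37.94
  O₂: 2280 − 2(489.1) = 1302
  N₂: 8576 (inert)
  CO₂: 0 + 1(489.1) = 489.1
  H₂O: 0 + 2(489.1) = 978.1
Dry total = 10410 mol/min; y_O₂ (dry) = 1302 / 10410 = 0.1251.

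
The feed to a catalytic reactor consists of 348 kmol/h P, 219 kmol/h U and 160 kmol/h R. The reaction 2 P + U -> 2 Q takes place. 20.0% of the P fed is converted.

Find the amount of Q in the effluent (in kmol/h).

P reacted = 0.2 × 348 = 69.6 kmol/h; ν_P = −2, so ξ = 69.6/2 = 34.8 kmol/h.
Outlet amounts (n = n₀ + ν ξ):
  P: 348 − 2(34.8) = 278.4
  U: 219 − 1(34.8) = 184.2
  Q: 0 + 2(34.8) = 69.6
  R: 160 (inert)

69.6 kmol/h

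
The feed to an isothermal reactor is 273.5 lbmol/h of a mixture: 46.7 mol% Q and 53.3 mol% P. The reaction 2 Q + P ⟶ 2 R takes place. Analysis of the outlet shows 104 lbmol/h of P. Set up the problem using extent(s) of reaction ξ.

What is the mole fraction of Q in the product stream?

For P: n = n₀ − 1ξ → 104 = 145.8 − 1ξ, giving ξ = 41.78 lbmol/h.
Outlet amounts (n = n₀ + ν ξ):
  Q: 127.7 − 2(41.78) = 44.17
  P: 145.8 − 1(41.78) = 104
  R: 0 + 2(41.78) = 83.55
Total out = 231.7 lbmol/h; y_Q = 44.17 / 231.7 = 0.1906.

0.191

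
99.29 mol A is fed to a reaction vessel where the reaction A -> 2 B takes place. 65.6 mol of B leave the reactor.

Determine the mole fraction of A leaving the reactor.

For B: n = n₀ + 2ξ → 65.6 = 0 + 2ξ, giving ξ = 32.8 mol.
Outlet amounts (n = n₀ + ν ξ):
  A: 99.29 − 1(32.8) = 66.49
  B: 0 + 2(32.8) = 65.6
Total out = 132.1 mol; y_A = 66.49 / 132.1 = 0.5034.

0.503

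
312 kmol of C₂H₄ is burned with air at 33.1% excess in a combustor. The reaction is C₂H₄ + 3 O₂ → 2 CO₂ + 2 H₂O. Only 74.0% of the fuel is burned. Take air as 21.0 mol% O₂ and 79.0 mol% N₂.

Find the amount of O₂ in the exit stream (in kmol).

Stoichiometric O₂ = 3 × 312 = 936 kmol; O₂ fed = 936 × 1.331 = 1246 kmol.
N₂ fed = 1246 × 79/21 = 4687 kmol.
Fuel reacted = 0.74 × 312 → ξ = 230.9 kmol.
Outlet (n = n₀ + ν ξ):
  C₂H₄: 312 − 1(230.9) = 81.12
  O₂: 1246 − 3(230.9) = 553.2
  N₂: 4687 (inert)
  CO₂: 0 + 2(230.9) = 461.8
  H₂O: 0 + 2(230.9) = 461.8

553 kmol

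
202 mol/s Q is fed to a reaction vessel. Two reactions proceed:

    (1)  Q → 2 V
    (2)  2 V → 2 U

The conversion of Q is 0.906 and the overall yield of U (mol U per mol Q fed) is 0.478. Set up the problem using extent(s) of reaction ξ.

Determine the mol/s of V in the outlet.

Conversion of Q: Q consumed = 1ξ₁ = 0.906 × 202 → ξ₁ = 183 mol/s.
Yield of U: 2ξ₂ / 202 = 0.478 → ξ₂ = 48.28 mol/s.
Outlet amounts (n = n₀ + Σ ν·ξ):
  Q: 202 − 1(183) = 18.99
  V: 0 + 2(183) − 2(48.28) = 269.5
  U: 0 + 2(48.28) = 96.56

269 mol/s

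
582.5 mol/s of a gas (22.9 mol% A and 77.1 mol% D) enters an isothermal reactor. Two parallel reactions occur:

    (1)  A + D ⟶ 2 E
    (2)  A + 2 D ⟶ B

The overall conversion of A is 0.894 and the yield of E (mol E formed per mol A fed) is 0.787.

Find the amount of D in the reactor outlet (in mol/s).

Yield of E: 2ξ₁ / 133.4 = 0.787 → ξ₁ = 52.49 mol/s.
Conversion of A: 1ξ₁ + 1ξ₂ = 0.894 × 133.4 = 119.3 → ξ₂ = 66.76 mol/s.
Outlet amounts (n = n₀ + Σ ν·ξ):
  A: 133.4 − 1(52.49) − 1(66.76) = 14.14
  D: 449.1 − 1(52.49) − 2(66.76) = 263.1
  E: 0 + 2(52.49) = 105
  B: 0 + 1(66.76) = 66.76

263 mol/s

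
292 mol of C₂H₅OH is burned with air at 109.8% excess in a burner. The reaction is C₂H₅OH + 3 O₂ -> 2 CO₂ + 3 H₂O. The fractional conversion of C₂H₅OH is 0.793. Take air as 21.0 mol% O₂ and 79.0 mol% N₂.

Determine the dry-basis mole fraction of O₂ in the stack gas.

Stoichiometric O₂ = 3 × 292 = 876 mol; O₂ fed = 876 × 2.098 = 1838 mol.
N₂ fed = 1838 × 79/21 = 6914 mol.
Fuel reacted = 0.793 × 292 → ξ = 231.6 mol.
Outlet (n = n₀ + ν ξ):
  C₂H₅OH: 292 − 1(231.6) = 60.44
  O₂: 1838 − 3(231.6) = 1143
  N₂: 6914 (inert)
  CO₂: 0 + 2(231.6) = 463.1
  H₂O: 0 + 3(231.6) = 694.7
Dry total = 8581 mol; y_O₂ (dry) = 1143 / 8581 = 0.1332.

0.133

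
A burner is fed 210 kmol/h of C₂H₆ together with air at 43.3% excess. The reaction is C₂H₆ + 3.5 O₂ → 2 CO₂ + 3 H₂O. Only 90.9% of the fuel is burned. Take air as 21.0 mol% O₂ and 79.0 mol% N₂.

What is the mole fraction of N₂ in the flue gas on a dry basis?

0.834

Stoichiometric O₂ = 3.5 × 210 = 735 kmol/h; O₂ fed = 735 × 1.433 = 1053 kmol/h.
N₂ fed = 1053 × 79/21 = 3962 kmol/h.
Fuel reacted = 0.909 × 210 → ξ = 190.9 kmol/h.
Outlet (n = n₀ + ν ξ):
  C₂H₆: 210 − 1(190.9) = 19.11
  O₂: 1053 − 3.5(190.9) = 385.1
  N₂: 3962 (inert)
  CO₂: 0 + 2(190.9) = 381.8
  H₂O: 0 + 3(190.9) = 572.7
Dry total = 4748 kmol/h; y_N₂ (dry) = 3962 / 4748 = 0.8345.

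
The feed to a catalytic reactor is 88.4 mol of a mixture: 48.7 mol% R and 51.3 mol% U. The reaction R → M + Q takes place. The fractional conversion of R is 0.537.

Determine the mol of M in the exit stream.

R reacted = 0.537 × 43.05 = 23.12 mol; ν_R = −1, so ξ = 23.12/1 = 23.12 mol.
Outlet amounts (n = n₀ + ν ξ):
  R: 43.05 − 1(23.12) = 19.93
  M: 0 + 1(23.12) = 23.12
  Q: 0 + 1(23.12) = 23.12
  U: 45.35 (inert)

23.1 mol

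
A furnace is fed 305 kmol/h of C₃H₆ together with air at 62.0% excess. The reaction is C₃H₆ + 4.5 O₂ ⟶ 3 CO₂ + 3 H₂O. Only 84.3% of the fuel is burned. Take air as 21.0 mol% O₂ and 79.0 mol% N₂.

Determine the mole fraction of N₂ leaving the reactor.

0.759

Stoichiometric O₂ = 4.5 × 305 = 1372 kmol/h; O₂ fed = 1372 × 1.620 = 2223 kmol/h.
N₂ fed = 2223 × 79/21 = 8364 kmol/h.
Fuel reacted = 0.843 × 305 → ξ = 257.1 kmol/h.
Outlet (n = n₀ + ν ξ):
  C₃H₆: 305 − 1(257.1) = 47.88
  O₂: 2223 − 4.5(257.1) = 1066
  N₂: 8364 (inert)
  CO₂: 0 + 3(257.1) = 771.3
  H₂O: 0 + 3(257.1) = 771.3
Total out = 11020 kmol/h; y_N₂ = 8364 / 11020 = 0.7589.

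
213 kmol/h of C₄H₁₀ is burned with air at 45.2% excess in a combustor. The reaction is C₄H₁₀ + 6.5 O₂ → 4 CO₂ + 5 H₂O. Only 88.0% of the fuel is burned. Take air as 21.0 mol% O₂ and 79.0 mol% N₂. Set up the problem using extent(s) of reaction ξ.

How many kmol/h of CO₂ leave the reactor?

750 kmol/h

Stoichiometric O₂ = 6.5 × 213 = 1384 kmol/h; O₂ fed = 1384 × 1.452 = 2010 kmol/h.
N₂ fed = 2010 × 79/21 = 7563 kmol/h.
Fuel reacted = 0.88 × 213 → ξ = 187.4 kmol/h.
Outlet (n = n₀ + ν ξ):
  C₄H₁₀: 213 − 1(187.4) = 25.56
  O₂: 2010 − 6.5(187.4) = 791.9
  N₂: 7563 (inert)
  CO₂: 0 + 4(187.4) = 749.8
  H₂O: 0 + 5(187.4) = 937.2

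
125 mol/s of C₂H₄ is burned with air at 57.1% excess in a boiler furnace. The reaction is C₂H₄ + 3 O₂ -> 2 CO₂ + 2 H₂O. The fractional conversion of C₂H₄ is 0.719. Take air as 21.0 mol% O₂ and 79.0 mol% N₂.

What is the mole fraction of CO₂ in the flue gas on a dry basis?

Stoichiometric O₂ = 3 × 125 = 375 mol/s; O₂ fed = 375 × 1.571 = 589.1 mol/s.
N₂ fed = 589.1 × 79/21 = 2216 mol/s.
Fuel reacted = 0.719 × 125 → ξ = 89.88 mol/s.
Outlet (n = n₀ + ν ξ):
  C₂H₄: 125 − 1(89.88) = 35.12
  O₂: 589.1 − 3(89.88) = 319.5
  N₂: 2216 (inert)
  CO₂: 0 + 2(89.88) = 179.8
  H₂O: 0 + 2(89.88) = 179.8
Dry total = 2751 mol/s; y_CO₂ (dry) = 179.8 / 2751 = 0.06535.

0.0653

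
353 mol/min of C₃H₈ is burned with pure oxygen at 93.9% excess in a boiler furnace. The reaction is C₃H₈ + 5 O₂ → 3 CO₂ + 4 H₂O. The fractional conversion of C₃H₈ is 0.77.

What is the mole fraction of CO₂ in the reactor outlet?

Stoichiometric O₂ = 5 × 353 = 1765 mol/min; O₂ fed = 1765 × 1.939 = 3422 mol/min.
Fuel reacted = 0.77 × 353 → ξ = 271.8 mol/min.
Outlet (n = n₀ + ν ξ):
  C₃H₈: 353 − 1(271.8) = 81.19
  O₂: 3422 − 5(271.8) = 2063
  CO₂: 0 + 3(271.8) = 815.4
  H₂O: 0 + 4(271.8) = 1087
Total out = 4047 mol/min; y_CO₂ = 815.4 / 4047 = 0.2015.

0.201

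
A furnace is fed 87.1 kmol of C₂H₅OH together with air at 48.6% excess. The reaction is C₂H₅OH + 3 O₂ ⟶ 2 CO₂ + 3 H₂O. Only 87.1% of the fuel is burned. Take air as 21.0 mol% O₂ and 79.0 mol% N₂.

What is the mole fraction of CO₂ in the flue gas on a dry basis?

0.085

Stoichiometric O₂ = 3 × 87.1 = 261.3 kmol; O₂ fed = 261.3 × 1.486 = 388.3 kmol.
N₂ fed = 388.3 × 79/21 = 1461 kmol.
Fuel reacted = 0.871 × 87.1 → ξ = 75.86 kmol.
Outlet (n = n₀ + ν ξ):
  C₂H₅OH: 87.1 − 1(75.86) = 11.24
  O₂: 388.3 − 3(75.86) = 160.7
  N₂: 1461 (inert)
  CO₂: 0 + 2(75.86) = 151.7
  H₂O: 0 + 3(75.86) = 227.6
Dry total = 1784 kmol; y_CO₂ (dry) = 151.7 / 1784 = 0.08503.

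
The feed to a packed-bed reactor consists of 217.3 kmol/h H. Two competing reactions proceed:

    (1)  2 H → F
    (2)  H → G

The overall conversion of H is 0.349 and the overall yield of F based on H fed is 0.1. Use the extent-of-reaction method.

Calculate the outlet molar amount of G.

Yield of F: 1ξ₁ / 217.3 = 0.1 → ξ₁ = 21.73 kmol/h.
Conversion of H: 2ξ₁ + 1ξ₂ = 0.349 × 217.3 = 75.84 → ξ₂ = 32.38 kmol/h.
Outlet amounts (n = n₀ + Σ ν·ξ):
  H: 217.3 − 2(21.73) − 1(32.38) = 141.5
  F: 0 + 1(21.73) = 21.73
  G: 0 + 1(32.38) = 32.38

32.4 kmol/h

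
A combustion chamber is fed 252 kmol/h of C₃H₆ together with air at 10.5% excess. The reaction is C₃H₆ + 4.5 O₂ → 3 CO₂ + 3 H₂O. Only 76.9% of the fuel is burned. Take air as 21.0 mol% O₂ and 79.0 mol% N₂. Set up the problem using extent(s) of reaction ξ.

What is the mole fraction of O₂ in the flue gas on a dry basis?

0.0664

Stoichiometric O₂ = 4.5 × 252 = 1134 kmol/h; O₂ fed = 1134 × 1.105 = 1253 kmol/h.
N₂ fed = 1253 × 79/21 = 4714 kmol/h.
Fuel reacted = 0.769 × 252 → ξ = 193.8 kmol/h.
Outlet (n = n₀ + ν ξ):
  C₃H₆: 252 − 1(193.8) = 58.21
  O₂: 1253 − 4.5(193.8) = 381
  N₂: 4714 (inert)
  CO₂: 0 + 3(193.8) = 581.4
  H₂O: 0 + 3(193.8) = 581.4
Dry total = 5735 kmol/h; y_O₂ (dry) = 381 / 5735 = 0.06644.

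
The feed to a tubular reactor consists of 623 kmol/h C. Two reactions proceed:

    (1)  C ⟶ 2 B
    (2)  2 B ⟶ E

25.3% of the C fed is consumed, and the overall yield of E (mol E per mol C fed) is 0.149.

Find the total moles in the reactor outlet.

Conversion of C: C consumed = 1ξ₁ = 0.253 × 623 → ξ₁ = 157.6 kmol/h.
Yield of E: 1ξ₂ / 623 = 0.149 → ξ₂ = 92.83 kmol/h.
Outlet amounts (n = n₀ + Σ ν·ξ):
  C: 623 − 1(157.6) = 465.4
  B: 0 + 2(157.6) − 2(92.83) = 129.6
  E: 0 + 1(92.83) = 92.83
Total out = 465.4 + 129.6 + 92.83 = 687.8 kmol/h.

688 kmol/h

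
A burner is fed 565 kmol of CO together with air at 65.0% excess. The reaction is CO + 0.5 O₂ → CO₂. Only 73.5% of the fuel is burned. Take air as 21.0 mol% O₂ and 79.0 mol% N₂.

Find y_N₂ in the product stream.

0.68

Stoichiometric O₂ = 0.5 × 565 = 282.5 kmol; O₂ fed = 282.5 × 1.650 = 466.1 kmol.
N₂ fed = 466.1 × 79/21 = 1754 kmol.
Fuel reacted = 0.735 × 565 → ξ = 415.3 kmol.
Outlet (n = n₀ + ν ξ):
  CO: 565 − 1(415.3) = 149.7
  O₂: 466.1 − 0.5(415.3) = 258.5
  N₂: 1754 (inert)
  CO₂: 0 + 1(415.3) = 415.3
Total out = 2577 kmol; y_N₂ = 1754 / 2577 = 0.6804.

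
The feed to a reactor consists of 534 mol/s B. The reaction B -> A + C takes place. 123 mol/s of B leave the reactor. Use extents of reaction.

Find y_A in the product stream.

For B: n = n₀ − 1ξ → 123 = 534 − 1ξ, giving ξ = 411 mol/s.
Outlet amounts (n = n₀ + ν ξ):
  B: 534 − 1(411) = 123
  A: 0 + 1(411) = 411
  C: 0 + 1(411) = 411
Total out = 945 mol/s; y_A = 411 / 945 = 0.4349.

0.435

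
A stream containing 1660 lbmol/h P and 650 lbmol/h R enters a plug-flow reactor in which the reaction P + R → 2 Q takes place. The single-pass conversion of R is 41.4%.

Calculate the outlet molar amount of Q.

538 lbmol/h

R reacted = 0.414 × 650 = 269.1 lbmol/h; ν_R = −1, so ξ = 269.1/1 = 269.1 lbmol/h.
Outlet amounts (n = n₀ + ν ξ):
  P: 1660 − 1(269.1) = 1391
  R: 650 − 1(269.1) = 380.9
  Q: 0 + 2(269.1) = 538.2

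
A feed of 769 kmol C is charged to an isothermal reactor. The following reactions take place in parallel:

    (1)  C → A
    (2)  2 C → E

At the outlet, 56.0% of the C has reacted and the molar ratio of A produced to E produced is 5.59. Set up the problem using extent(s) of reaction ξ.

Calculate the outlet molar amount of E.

56.7 kmol

Conversion of C: C consumed = 0.56 × 769 = 430.6 kmol = 1ξ₁ + 2ξ₂.
Selectivity: 1ξ₁ / (1ξ₂) = 5.59 → ξ₁ = 5.59 ξ₂.
Substitute: (1·5.59 + 2) ξ₂ = 430.6 → ξ₂ = 56.74 kmol, ξ₁ = 317.2 kmol.
Outlet amounts (n = n₀ + Σ ν·ξ):
  C: 769 − 1(317.2) − 2(56.74) = 338.4
  A: 0 + 1(317.2) = 317.2
  E: 0 + 1(56.74) = 56.74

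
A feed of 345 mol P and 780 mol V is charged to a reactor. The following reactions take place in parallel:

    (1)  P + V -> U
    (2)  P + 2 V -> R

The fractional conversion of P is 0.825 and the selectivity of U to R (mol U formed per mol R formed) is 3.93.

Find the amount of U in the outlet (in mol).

Conversion of P: P consumed = 0.825 × 345 = 284.6 mol = 1ξ₁ + 1ξ₂.
Selectivity: 1ξ₁ / (1ξ₂) = 3.93 → ξ₁ = 3.93 ξ₂.
Substitute: (1·3.93 + 1) ξ₂ = 284.6 → ξ₂ = 57.73 mol, ξ₁ = 226.9 mol.
Outlet amounts (n = n₀ + Σ ν·ξ):
  P: 345 − 1(226.9) − 1(57.73) = 60.37
  V: 780 − 1(226.9) − 2(57.73) = 437.6
  U: 0 + 1(226.9) = 226.9
  R: 0 + 1(57.73) = 57.73

227 mol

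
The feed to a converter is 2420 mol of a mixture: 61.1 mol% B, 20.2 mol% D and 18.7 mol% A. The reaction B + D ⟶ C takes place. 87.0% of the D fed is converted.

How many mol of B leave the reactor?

D reacted = 0.87 × 488.8 = 425.3 mol; ν_D = −1, so ξ = 425.3/1 = 425.3 mol.
Outlet amounts (n = n₀ + ν ξ):
  B: 1479 − 1(425.3) = 1053
  D: 488.8 − 1(425.3) = 63.55
  C: 0 + 1(425.3) = 425.3
  A: 452.5 (inert)

1050 mol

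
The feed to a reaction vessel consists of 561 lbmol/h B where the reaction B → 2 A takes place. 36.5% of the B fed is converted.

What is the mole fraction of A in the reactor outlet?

0.535

B reacted = 0.365 × 561 = 204.8 lbmol/h; ν_B = −1, so ξ = 204.8/1 = 204.8 lbmol/h.
Outlet amounts (n = n₀ + ν ξ):
  B: 561 − 1(204.8) = 356.2
  A: 0 + 2(204.8) = 409.5
Total out = 765.8 lbmol/h; y_A = 409.5 / 765.8 = 0.5348.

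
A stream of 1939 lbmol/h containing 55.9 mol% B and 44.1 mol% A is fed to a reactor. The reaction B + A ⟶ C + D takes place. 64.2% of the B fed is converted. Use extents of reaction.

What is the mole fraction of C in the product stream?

B reacted = 0.642 × 1084 = 695.9 lbmol/h; ν_B = −1, so ξ = 695.9/1 = 695.9 lbmol/h.
Outlet amounts (n = n₀ + ν ξ):
  B: 1084 − 1(695.9) = 388
  A: 855.1 − 1(695.9) = 159.2
  C: 0 + 1(695.9) = 695.9
  D: 0 + 1(695.9) = 695.9
Total out = 1939 lbmol/h; y_C = 695.9 / 1939 = 0.3589.

0.359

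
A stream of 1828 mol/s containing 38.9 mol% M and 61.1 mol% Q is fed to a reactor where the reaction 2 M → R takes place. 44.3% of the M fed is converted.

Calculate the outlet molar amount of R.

158 mol/s

M reacted = 0.443 × 711.1 = 315 mol/s; ν_M = −2, so ξ = 315/2 = 157.5 mol/s.
Outlet amounts (n = n₀ + ν ξ):
  M: 711.1 − 2(157.5) = 396.1
  R: 0 + 1(157.5) = 157.5
  Q: 1117 (inert)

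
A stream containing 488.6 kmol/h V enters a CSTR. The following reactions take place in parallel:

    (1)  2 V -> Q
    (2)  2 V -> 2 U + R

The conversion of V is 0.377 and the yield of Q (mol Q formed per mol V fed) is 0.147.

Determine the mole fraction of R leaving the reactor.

0.0464

Yield of Q: 1ξ₁ / 488.6 = 0.147 → ξ₁ = 71.82 kmol/h.
Conversion of V: 2ξ₁ + 2ξ₂ = 0.377 × 488.6 = 184.2 → ξ₂ = 20.28 kmol/h.
Outlet amounts (n = n₀ + Σ ν·ξ):
  V: 488.6 − 2(71.82) − 2(20.28) = 304.4
  Q: 0 + 1(71.82) = 71.82
  U: 0 + 2(20.28) = 40.55
  R: 0 + 1(20.28) = 20.28
Total out = 437.1 kmol/h; y_R = 20.28 / 437.1 = 0.04639.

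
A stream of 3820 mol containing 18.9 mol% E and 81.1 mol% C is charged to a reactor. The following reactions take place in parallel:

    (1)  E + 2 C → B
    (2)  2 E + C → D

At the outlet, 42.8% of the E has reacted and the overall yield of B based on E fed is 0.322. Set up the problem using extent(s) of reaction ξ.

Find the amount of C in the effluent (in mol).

2590 mol

Yield of B: 1ξ₁ / 722 = 0.322 → ξ₁ = 232.5 mol.
Conversion of E: 1ξ₁ + 2ξ₂ = 0.428 × 722 = 309 → ξ₂ = 38.26 mol.
Outlet amounts (n = n₀ + Σ ν·ξ):
  E: 722 − 1(232.5) − 2(38.26) = 413
  C: 3098 − 2(232.5) − 1(38.26) = 2595
  B: 0 + 1(232.5) = 232.5
  D: 0 + 1(38.26) = 38.26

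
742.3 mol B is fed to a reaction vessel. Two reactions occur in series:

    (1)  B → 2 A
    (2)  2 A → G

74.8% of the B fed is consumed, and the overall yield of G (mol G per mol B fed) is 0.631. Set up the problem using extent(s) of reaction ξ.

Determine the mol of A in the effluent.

174 mol

Conversion of B: B consumed = 1ξ₁ = 0.748 × 742.3 → ξ₁ = 555.2 mol.
Yield of G: 1ξ₂ / 742.3 = 0.631 → ξ₂ = 468.4 mol.
Outlet amounts (n = n₀ + Σ ν·ξ):
  B: 742.3 − 1(555.2) = 187.1
  A: 0 + 2(555.2) − 2(468.4) = 173.7
  G: 0 + 1(468.4) = 468.4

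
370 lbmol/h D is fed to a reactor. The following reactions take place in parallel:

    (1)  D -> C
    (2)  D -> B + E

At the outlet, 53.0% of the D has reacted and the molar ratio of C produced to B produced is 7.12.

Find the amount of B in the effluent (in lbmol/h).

24.2 lbmol/h

Conversion of D: D consumed = 0.53 × 370 = 196.1 lbmol/h = 1ξ₁ + 1ξ₂.
Selectivity: 1ξ₁ / (1ξ₂) = 7.12 → ξ₁ = 7.12 ξ₂.
Substitute: (1·7.12 + 1) ξ₂ = 196.1 → ξ₂ = 24.15 lbmol/h, ξ₁ = 171.9 lbmol/h.
Outlet amounts (n = n₀ + Σ ν·ξ):
  D: 370 − 1(171.9) − 1(24.15) = 173.9
  C: 0 + 1(171.9) = 171.9
  B: 0 + 1(24.15) = 24.15
  E: 0 + 1(24.15) = 24.15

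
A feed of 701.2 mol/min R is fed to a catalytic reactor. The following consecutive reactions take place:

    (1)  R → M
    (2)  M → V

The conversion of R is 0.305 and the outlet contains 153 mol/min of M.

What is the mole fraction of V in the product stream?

0.0868

Conversion of R: R consumed = 1ξ₁ = 0.305 × 701.2 → ξ₁ = 213.9 mol/min.
M balance: n_M = 0 + 1ξ₁ − 1ξ₂ = 153 → ξ₂ = (1·213.9 − 153)/1 = 60.87 mol/min.
Outlet amounts (n = n₀ + Σ ν·ξ):
  R: 701.2 − 1(213.9) = 487.3
  M: 0 + 1(213.9) − 1(60.87) = 153
  V: 0 + 1(60.87) = 60.87
Total out = 701.2 mol/min; y_V = 60.87 / 701.2 = 0.0868.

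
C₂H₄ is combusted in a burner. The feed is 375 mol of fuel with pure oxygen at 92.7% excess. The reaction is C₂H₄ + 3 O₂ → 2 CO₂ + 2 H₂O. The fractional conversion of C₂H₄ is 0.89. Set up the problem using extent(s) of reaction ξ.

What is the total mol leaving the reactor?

2540 mol

Stoichiometric O₂ = 3 × 375 = 1125 mol; O₂ fed = 1125 × 1.927 = 2168 mol.
Fuel reacted = 0.89 × 375 → ξ = 333.8 mol.
Outlet (n = n₀ + ν ξ):
  C₂H₄: 375 − 1(333.8) = 41.25
  O₂: 2168 − 3(333.8) = 1167
  CO₂: 0 + 2(333.8) = 667.5
  H₂O: 0 + 2(333.8) = 667.5
Total out = 41.25 + 1167 + 667.5 + 667.5 = 2543 mol.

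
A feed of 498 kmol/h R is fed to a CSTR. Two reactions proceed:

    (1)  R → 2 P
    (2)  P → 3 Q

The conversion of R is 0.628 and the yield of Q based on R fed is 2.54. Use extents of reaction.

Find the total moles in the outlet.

1650 kmol/h

Conversion of R: R consumed = 1ξ₁ = 0.628 × 498 → ξ₁ = 312.7 kmol/h.
Yield of Q: 3ξ₂ / 498 = 2.54 → ξ₂ = 421.6 kmol/h.
Outlet amounts (n = n₀ + Σ ν·ξ):
  R: 498 − 1(312.7) = 185.3
  P: 0 + 2(312.7) − 1(421.6) = 203.8
  Q: 0 + 3(421.6) = 1265
Total out = 185.3 + 203.8 + 1265 = 1654 kmol/h.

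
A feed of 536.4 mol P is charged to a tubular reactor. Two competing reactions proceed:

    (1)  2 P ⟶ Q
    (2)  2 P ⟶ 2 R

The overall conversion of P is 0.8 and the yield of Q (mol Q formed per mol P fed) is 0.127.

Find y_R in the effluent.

Yield of Q: 1ξ₁ / 536.4 = 0.127 → ξ₁ = 68.12 mol.
Conversion of P: 2ξ₁ + 2ξ₂ = 0.8 × 536.4 = 429.1 → ξ₂ = 146.4 mol.
Outlet amounts (n = n₀ + Σ ν·ξ):
  P: 536.4 − 2(68.12) − 2(146.4) = 107.3
  Q: 0 + 1(68.12) = 68.12
  R: 0 + 2(146.4) = 292.9
Total out = 468.3 mol; y_R = 292.9 / 468.3 = 0.6254.

0.625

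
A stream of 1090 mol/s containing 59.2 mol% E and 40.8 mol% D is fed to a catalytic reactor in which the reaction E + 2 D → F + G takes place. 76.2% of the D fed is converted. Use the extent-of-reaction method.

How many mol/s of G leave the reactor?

169 mol/s

D reacted = 0.762 × 444.7 = 338.9 mol/s; ν_D = −2, so ξ = 338.9/2 = 169.4 mol/s.
Outlet amounts (n = n₀ + ν ξ):
  E: 645.3 − 1(169.4) = 475.8
  D: 444.7 − 2(169.4) = 105.8
  F: 0 + 1(169.4) = 169.4
  G: 0 + 1(169.4) = 169.4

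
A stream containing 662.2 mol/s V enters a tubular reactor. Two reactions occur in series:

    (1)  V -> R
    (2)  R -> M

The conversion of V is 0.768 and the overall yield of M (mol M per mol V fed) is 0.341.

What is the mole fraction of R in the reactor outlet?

Conversion of V: V consumed = 1ξ₁ = 0.768 × 662.2 → ξ₁ = 508.6 mol/s.
Yield of M: 1ξ₂ / 662.2 = 0.341 → ξ₂ = 225.8 mol/s.
Outlet amounts (n = n₀ + Σ ν·ξ):
  V: 662.2 − 1(508.6) = 153.6
  R: 0 + 1(508.6) − 1(225.8) = 282.8
  M: 0 + 1(225.8) = 225.8
Total out = 662.2 mol/s; y_R = 282.8 / 662.2 = 0.427.

0.427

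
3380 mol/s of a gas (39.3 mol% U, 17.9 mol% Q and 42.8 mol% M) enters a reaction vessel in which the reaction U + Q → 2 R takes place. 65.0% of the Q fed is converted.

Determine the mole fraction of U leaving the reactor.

0.277

Q reacted = 0.65 × 605 = 393.3 mol/s; ν_Q = −1, so ξ = 393.3/1 = 393.3 mol/s.
Outlet amounts (n = n₀ + ν ξ):
  U: 1328 − 1(393.3) = 935.1
  Q: 605 − 1(393.3) = 211.8
  R: 0 + 2(393.3) = 786.5
  M: 1447 (inert)
Total out = 3380 mol/s; y_U = 935.1 / 3380 = 0.2767.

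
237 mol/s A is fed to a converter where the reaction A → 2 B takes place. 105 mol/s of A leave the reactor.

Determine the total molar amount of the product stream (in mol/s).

For A: n = n₀ − 1ξ → 105 = 237 − 1ξ, giving ξ = 132 mol/s.
Outlet amounts (n = n₀ + ν ξ):
  A: 237 − 1(132) = 105
  B: 0 + 2(132) = 264
Total out = 105 + 264 = 369 mol/s.

369 mol/s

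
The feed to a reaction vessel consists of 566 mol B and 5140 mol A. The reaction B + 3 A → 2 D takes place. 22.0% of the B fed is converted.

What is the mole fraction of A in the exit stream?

B reacted = 0.22 × 566 = 124.5 mol; ν_B = −1, so ξ = 124.5/1 = 124.5 mol.
Outlet amounts (n = n₀ + ν ξ):
  B: 566 − 1(124.5) = 441.5
  A: 5140 − 3(124.5) = 4766
  D: 0 + 2(124.5) = 249
Total out = 5457 mol; y_A = 4766 / 5457 = 0.8735.

0.873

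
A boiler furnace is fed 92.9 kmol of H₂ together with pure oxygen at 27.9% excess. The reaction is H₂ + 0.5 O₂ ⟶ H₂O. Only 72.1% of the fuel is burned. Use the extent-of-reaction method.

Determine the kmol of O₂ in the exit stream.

25.9 kmol

Stoichiometric O₂ = 0.5 × 92.9 = 46.45 kmol; O₂ fed = 46.45 × 1.279 = 59.41 kmol.
Fuel reacted = 0.721 × 92.9 → ξ = 66.98 kmol.
Outlet (n = n₀ + ν ξ):
  H₂: 92.9 − 1(66.98) = 25.92
  O₂: 59.41 − 0.5(66.98) = 25.92
  H₂O: 0 + 1(66.98) = 66.98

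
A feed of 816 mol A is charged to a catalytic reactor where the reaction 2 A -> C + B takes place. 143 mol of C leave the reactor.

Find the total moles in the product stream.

816 mol

For C: n = n₀ + 1ξ → 143 = 0 + 1ξ, giving ξ = 143 mol.
Outlet amounts (n = n₀ + ν ξ):
  A: 816 − 2(143) = 530
  C: 0 + 1(143) = 143
  B: 0 + 1(143) = 143
Total out = 530 + 143 + 143 = 816 mol.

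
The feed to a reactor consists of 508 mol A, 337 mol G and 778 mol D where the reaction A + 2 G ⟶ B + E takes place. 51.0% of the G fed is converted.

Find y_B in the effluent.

0.0559

G reacted = 0.51 × 337 = 171.9 mol; ν_G = −2, so ξ = 171.9/2 = 85.94 mol.
Outlet amounts (n = n₀ + ν ξ):
  A: 508 − 1(85.94) = 422.1
  G: 337 − 2(85.94) = 165.1
  B: 0 + 1(85.94) = 85.94
  E: 0 + 1(85.94) = 85.94
  D: 778 (inert)
Total out = 1537 mol; y_B = 85.94 / 1537 = 0.05591.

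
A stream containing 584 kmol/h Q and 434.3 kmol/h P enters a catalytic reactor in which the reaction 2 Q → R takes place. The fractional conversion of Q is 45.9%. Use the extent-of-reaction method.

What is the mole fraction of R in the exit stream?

Q reacted = 0.459 × 584 = 268.1 kmol/h; ν_Q = −2, so ξ = 268.1/2 = 134 kmol/h.
Outlet amounts (n = n₀ + ν ξ):
  Q: 584 − 2(134) = 315.9
  R: 0 + 1(134) = 134
  P: 434.3 (inert)
Total out = 884.3 kmol/h; y_R = 134 / 884.3 = 0.1516.

0.152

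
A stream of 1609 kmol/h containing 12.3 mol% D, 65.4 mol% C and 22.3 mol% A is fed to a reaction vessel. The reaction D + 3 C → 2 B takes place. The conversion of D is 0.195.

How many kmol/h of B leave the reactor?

77.2 kmol/h

D reacted = 0.195 × 197.9 = 38.59 kmol/h; ν_D = −1, so ξ = 38.59/1 = 38.59 kmol/h.
Outlet amounts (n = n₀ + ν ξ):
  D: 197.9 − 1(38.59) = 159.3
  C: 1052 − 3(38.59) = 936.5
  B: 0 + 2(38.59) = 77.18
  A: 358.8 (inert)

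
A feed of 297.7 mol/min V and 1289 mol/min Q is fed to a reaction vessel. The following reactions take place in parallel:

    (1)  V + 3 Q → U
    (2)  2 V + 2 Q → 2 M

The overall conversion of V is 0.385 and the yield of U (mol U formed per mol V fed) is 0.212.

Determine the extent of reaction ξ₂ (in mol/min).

Yield of U: 1ξ₁ / 297.7 = 0.212 → ξ₁ = 63.11 mol/min.
Conversion of V: 1ξ₁ + 2ξ₂ = 0.385 × 297.7 = 114.6 → ξ₂ = 25.75 mol/min.
Outlet amounts (n = n₀ + Σ ν·ξ):
  V: 297.7 − 1(63.11) − 2(25.75) = 183.1
  Q: 1289 − 3(63.11) − 2(25.75) = 1048
  U: 0 + 1(63.11) = 63.11
  M: 0 + 2(25.75) = 51.5

ξ₂ = 25.8 mol/min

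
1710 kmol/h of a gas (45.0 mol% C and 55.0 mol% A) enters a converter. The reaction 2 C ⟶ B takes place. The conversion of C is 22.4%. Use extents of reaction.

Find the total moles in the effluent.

1620 kmol/h

C reacted = 0.224 × 769.5 = 172.4 kmol/h; ν_C = −2, so ξ = 172.4/2 = 86.18 kmol/h.
Outlet amounts (n = n₀ + ν ξ):
  C: 769.5 − 2(86.18) = 597.1
  B: 0 + 1(86.18) = 86.18
  A: 940.5 (inert)
Total out = 597.1 + 86.18 + 940.5 = 1624 kmol/h.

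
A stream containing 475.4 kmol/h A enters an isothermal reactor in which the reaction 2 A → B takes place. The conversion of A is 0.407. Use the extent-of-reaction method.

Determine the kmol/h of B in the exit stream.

96.7 kmol/h

A reacted = 0.407 × 475.4 = 193.5 kmol/h; ν_A = −2, so ξ = 193.5/2 = 96.74 kmol/h.
Outlet amounts (n = n₀ + ν ξ):
  A: 475.4 − 2(96.74) = 281.9
  B: 0 + 1(96.74) = 96.74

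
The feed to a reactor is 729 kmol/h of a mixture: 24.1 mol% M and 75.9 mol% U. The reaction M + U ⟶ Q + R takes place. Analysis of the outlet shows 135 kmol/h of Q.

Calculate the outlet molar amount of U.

418 kmol/h

For Q: n = n₀ + 1ξ → 135 = 0 + 1ξ, giving ξ = 135 kmol/h.
Outlet amounts (n = n₀ + ν ξ):
  M: 175.7 − 1(135) = 40.69
  U: 553.3 − 1(135) = 418.3
  Q: 0 + 1(135) = 135
  R: 0 + 1(135) = 135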